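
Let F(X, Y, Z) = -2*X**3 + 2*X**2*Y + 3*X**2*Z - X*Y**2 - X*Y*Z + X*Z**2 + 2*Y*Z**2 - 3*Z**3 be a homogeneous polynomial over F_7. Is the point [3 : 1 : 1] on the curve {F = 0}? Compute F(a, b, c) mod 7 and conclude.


F(3,1,1) ≡ 1 (mod 7); P is NOT on the curve.

Evaluate F(3, 1, 1) term-by-term (mod 7).
  -2*X**3 ↦ -2·27·1·1 = -54
  2*X**2*Y ↦ 2·9·1·1 = 18
  3*X**2*Z ↦ 3·9·1·1 = 27
  -X*Y**2 ↦ -1·3·1·1 = -3
  -X*Y*Z ↦ -1·3·1·1 = -3
  X*Z**2 ↦ 1·3·1·1 = 3
  2*Y*Z**2 ↦ 2·1·1·1 = 2
  -3*Z**3 ↦ -3·1·1·1 = -3
Sum: F(3, 1, 1) = (-54) + (18) + (27) + (-3) + (-3) + (3) + (2) + (-3) = -13.
Reducing mod 7: -13 ≡ 1 (mod 7).
Since F(a, b, c) ≡ 1 ≠ 0 (mod 7), P does NOT lie on the curve.


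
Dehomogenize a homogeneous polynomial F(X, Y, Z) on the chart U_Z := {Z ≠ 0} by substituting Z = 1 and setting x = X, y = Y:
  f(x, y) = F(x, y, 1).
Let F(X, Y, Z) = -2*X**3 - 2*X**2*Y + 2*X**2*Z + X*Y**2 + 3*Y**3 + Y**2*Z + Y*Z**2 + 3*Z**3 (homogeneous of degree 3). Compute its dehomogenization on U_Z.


f(x, y) = -2*x**3 - 2*x**2*y + 2*x**2 + x*y**2 + 3*y**3 + y**2 + y + 3

On U_Z we set Z = 1. Each monomial c·X^i·Y^j·Z^k in F becomes c·x^i·y^j·1^k = c·x^i·y^j.
Substituting Z = 1: F(X, Y, 1) = -2*x**3 - 2*x**2*y + 2*x**2 + x*y**2 + 3*y**3 + y**2 + y + 3.
Note: deg(f) ≤ deg(F) = 3; strict inequality happens when F is divisible by Z (lost terms).


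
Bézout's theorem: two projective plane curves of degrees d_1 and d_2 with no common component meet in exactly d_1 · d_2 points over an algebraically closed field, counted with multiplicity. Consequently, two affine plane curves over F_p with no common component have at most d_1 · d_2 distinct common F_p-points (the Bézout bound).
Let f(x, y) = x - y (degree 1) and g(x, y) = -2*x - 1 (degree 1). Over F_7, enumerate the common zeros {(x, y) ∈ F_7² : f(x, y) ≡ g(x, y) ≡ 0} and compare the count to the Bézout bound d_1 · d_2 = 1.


Common zeros: {(3, 3)}; count = 1; Bézout bound = 1.

deg(f) = 1, deg(g) = 1, so Bézout bound = 1.
Scan x ∈ F_7. For each x, list the y ∈ F_7 with f(x, y) ≡ 0 and those with g(x, y) ≡ 0 (mod 7); the common zeros in that column are the intersection.
  x = 0: f ≡ 0 at y ∈ {0}; g ≡ 0 at y ∈ ∅; common: ∅.
  x = 1: f ≡ 0 at y ∈ {1}; g ≡ 0 at y ∈ ∅; common: ∅.
  x = 2: f ≡ 0 at y ∈ {2}; g ≡ 0 at y ∈ ∅; common: ∅.
  x = 3: f ≡ 0 at y ∈ {3}; g ≡ 0 at y ∈ {0, 1, 2, 3, 4, 5, 6}; common: {3}.
  x = 4: f ≡ 0 at y ∈ {4}; g ≡ 0 at y ∈ ∅; common: ∅.
  x = 5: f ≡ 0 at y ∈ {5}; g ≡ 0 at y ∈ ∅; common: ∅.
  x = 6: f ≡ 0 at y ∈ {6}; g ≡ 0 at y ∈ ∅; common: ∅.
Collecting: common zeros = {(3, 3)}, so the count is 1.
Comparison with the Bézout bound: 1 ≤ 1 = deg(f)·deg(g), as expected for curves with no common component (the bound is attained).


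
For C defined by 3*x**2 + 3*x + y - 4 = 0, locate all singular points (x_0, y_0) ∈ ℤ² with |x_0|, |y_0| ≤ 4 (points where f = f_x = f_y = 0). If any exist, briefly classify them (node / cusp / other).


No singular points in the scanned grid; C is smooth there.

Compute partial derivatives:
  f_x = 6*x + 3.
  f_y = 1.
f_y = 1 is a nonzero constant, so f_y never vanishes: no point (x, y) can satisfy f = f_x = f_y = 0. In particular no (x, y) ∈ {−4, ..., 4}² is singular; the curve is smooth.


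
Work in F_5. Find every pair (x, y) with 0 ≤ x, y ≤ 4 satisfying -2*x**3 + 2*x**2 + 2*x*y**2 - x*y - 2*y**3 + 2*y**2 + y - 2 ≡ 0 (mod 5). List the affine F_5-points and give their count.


Affine F_5-points: {(0, 3), (1, 1), (1, 3), (2, 0), (4, 2)}; count = 5.

For each of the 25 pairs (x, y) ∈ F_5², evaluate f(x, y) mod 5. Record the zeros.
  x = 0: [0↦3, 1↦4, 2↦2, 3↦0, 4↦1]  zeros at y ∈ {3}
  x = 1: [0↦3, 1↦0, 2↦3, 3↦0, 4↦4]  zeros at y ∈ {1, 3}
  x = 2: [0↦0, 1↦3, 2↦1, 3↦2, 4↦4]  zeros at y ∈ {0}
  x = 3: [0↦2, 1↦1, 2↦4, 3↦4, 4↦4]  zeros at y ∈ ∅
  x = 4: [0↦2, 1↦2, 2↦0, 3↦4, 4↦2]  zeros at y ∈ {2}
Collecting zeros: affine points = {(0, 3), (1, 1), (1, 3), (2, 0), (4, 2)}.
Total count |C(F_5)_aff| = 5.


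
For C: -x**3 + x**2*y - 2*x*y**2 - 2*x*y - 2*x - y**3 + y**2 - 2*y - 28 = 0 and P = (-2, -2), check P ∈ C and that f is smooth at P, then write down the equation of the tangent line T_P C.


Tangent line at P: -10*x - 26*y - 72 = 0.

Step 1: f(-2, -2) = 0, so P lies on C.
Step 2: partial derivatives
  f_x(x, y) = -3*x**2 + 2*x*y - 2*y**2 - 2*y - 2, f_y(x, y) = x**2 - 4*x*y - 2*x - 3*y**2 + 2*y - 2.
  f_x(P) = -10, f_y(P) = -26 (gradient nonzero, so P is smooth).
Step 3: tangent line at P: -10·(x − -2) + -26·(y − -2) = 0.
Expanding: -10*x - 26*y - 72 = 0.


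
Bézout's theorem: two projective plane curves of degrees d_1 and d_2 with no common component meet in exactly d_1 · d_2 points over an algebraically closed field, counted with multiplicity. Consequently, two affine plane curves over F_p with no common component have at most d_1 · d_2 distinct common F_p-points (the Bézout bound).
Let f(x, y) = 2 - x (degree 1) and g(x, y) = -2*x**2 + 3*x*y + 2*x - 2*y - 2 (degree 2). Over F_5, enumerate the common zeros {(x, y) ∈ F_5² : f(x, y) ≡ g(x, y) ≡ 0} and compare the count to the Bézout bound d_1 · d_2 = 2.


Common zeros: {(2, 4)}; count = 1; Bézout bound = 2.

deg(f) = 1, deg(g) = 2, so Bézout bound = 2.
Scan x ∈ F_5. For each x, list the y ∈ F_5 with f(x, y) ≡ 0 and those with g(x, y) ≡ 0 (mod 5); the common zeros in that column are the intersection.
  x = 0: f ≡ 0 at y ∈ ∅; g ≡ 0 at y ∈ {4}; common: ∅.
  x = 1: f ≡ 0 at y ∈ ∅; g ≡ 0 at y ∈ {2}; common: ∅.
  x = 2: f ≡ 0 at y ∈ {0, 1, 2, 3, 4}; g ≡ 0 at y ∈ {4}; common: {4}.
  x = 3: f ≡ 0 at y ∈ ∅; g ≡ 0 at y ∈ {2}; common: ∅.
  x = 4: f ≡ 0 at y ∈ ∅; g ≡ 0 at y ∈ ∅; common: ∅.
Collecting: common zeros = {(2, 4)}, so the count is 1.
Comparison with the Bézout bound: 1 ≤ 2 = deg(f)·deg(g), as expected for curves with no common component (the affine F_5-count falls short of the bound because intersections may lie at infinity, over extension fields, or carry multiplicity).


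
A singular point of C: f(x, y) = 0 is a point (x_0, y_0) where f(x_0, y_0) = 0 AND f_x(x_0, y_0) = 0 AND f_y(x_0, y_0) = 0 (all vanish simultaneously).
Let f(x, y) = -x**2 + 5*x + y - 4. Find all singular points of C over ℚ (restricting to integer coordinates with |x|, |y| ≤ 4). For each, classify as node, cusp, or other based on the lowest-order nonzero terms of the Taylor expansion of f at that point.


No singular points in the scanned grid; C is smooth there.

Compute partial derivatives:
  f_x = 5 - 2*x.
  f_y = 1.
f_y = 1 is a nonzero constant, so f_y never vanishes: no point (x, y) can satisfy f = f_x = f_y = 0. In particular no (x, y) ∈ {−4, ..., 4}² is singular; the curve is smooth.


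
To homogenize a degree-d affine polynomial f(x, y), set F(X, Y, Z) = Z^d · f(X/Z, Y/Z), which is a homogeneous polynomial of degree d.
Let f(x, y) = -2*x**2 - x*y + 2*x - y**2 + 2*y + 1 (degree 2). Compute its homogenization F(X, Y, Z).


F(X, Y, Z) = -2*X**2 - X*Y + 2*X*Z - Y**2 + 2*Y*Z + Z**2

deg(f) = 2.
Substitute x = X/Z, y = Y/Z into f, then multiply by Z^2.
  monomial -2·x^2·y^0 ↦ -2·X^2·Y^0·Z^0.
  monomial -1·x^1·y^1 ↦ -1·X^1·Y^1·Z^0.
  monomial 2·x^1·y^0 ↦ 2·X^1·Y^0·Z^1.
  monomial -1·x^0·y^2 ↦ -1·X^0·Y^2·Z^0.
  monomial 2·x^0·y^1 ↦ 2·X^0·Y^1·Z^1.
  monomial 1·x^0·y^0 ↦ 1·X^0·Y^0·Z^2.
Collecting: F(X, Y, Z) = -2*X**2 - X*Y + 2*X*Z - Y**2 + 2*Y*Z + Z**2.


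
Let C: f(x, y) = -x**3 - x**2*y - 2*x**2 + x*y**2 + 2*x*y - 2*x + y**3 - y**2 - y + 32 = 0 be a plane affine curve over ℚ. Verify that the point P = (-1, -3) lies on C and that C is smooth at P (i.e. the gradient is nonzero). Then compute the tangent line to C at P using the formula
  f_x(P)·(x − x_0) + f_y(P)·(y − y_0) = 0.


Tangent line at P: -4*x + 35*y + 101 = 0.

Step 1: f(-1, -3) = 0, so P lies on C.
Step 2: partial derivatives
  f_x(x, y) = -3*x**2 - 2*x*y - 4*x + y**2 + 2*y - 2, f_y(x, y) = -x**2 + 2*x*y + 2*x + 3*y**2 - 2*y - 1.
  f_x(P) = -4, f_y(P) = 35 (gradient nonzero, so P is smooth).
Step 3: tangent line at P: -4·(x − -1) + 35·(y − -3) = 0.
Expanding: -4*x + 35*y + 101 = 0.


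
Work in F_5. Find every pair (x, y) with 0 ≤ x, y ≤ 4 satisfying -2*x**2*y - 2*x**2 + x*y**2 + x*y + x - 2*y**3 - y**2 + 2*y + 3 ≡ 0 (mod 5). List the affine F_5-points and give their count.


Affine F_5-points: {(2, 3), (3, 1), (3, 4), (4, 0), (4, 1), (4, 3)}; count = 6.

For each of the 25 pairs (x, y) ∈ F_5², evaluate f(x, y) mod 5. Record the zeros.
  x = 0: [0↦3, 1↦2, 2↦2, 3↦1, 4↦2]  zeros at y ∈ ∅
  x = 1: [0↦2, 1↦1, 2↦3, 3↦1, 4↦3]  zeros at y ∈ ∅
  x = 2: [0↦2, 1↦2, 2↦2, 3↦0, 4↦4]  zeros at y ∈ {3}
  x = 3: [0↦3, 1↦0, 2↦4, 3↦3, 4↦0]  zeros at y ∈ {1, 4}
  x = 4: [0↦0, 1↦0, 2↦4, 3↦0, 4↦1]  zeros at y ∈ {0, 1, 3}
Collecting zeros: affine points = {(2, 3), (3, 1), (3, 4), (4, 0), (4, 1), (4, 3)}.
Total count |C(F_5)_aff| = 6.


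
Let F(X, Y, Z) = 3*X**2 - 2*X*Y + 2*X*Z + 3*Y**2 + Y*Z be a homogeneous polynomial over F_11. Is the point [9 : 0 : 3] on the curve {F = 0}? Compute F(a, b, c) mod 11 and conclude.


F(9,0,3) ≡ 0 (mod 11); P is on the curve.

Evaluate F(9, 0, 3) term-by-term (mod 11).
  3*X**2 ↦ 3·81·1·1 = 243
  -2*X*Y ↦ -2·9·0·1 = 0
  2*X*Z ↦ 2·9·1·3 = 54
  3*Y**2 ↦ 3·1·0·1 = 0
  Y*Z ↦ 1·1·0·3 = 0
Sum: F(9, 0, 3) = (243) + (0) + (54) + (0) + (0) = 297.
Reducing mod 11: 297 ≡ 0 (mod 11).
Since F(a, b, c) ≡ 0 (mod 11), P lies on the curve.


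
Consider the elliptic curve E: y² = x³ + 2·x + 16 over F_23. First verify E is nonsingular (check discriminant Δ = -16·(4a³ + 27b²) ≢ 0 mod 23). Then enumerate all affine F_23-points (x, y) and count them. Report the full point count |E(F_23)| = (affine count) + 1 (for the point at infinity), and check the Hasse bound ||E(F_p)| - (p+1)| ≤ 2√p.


Affine points = {(0, 4), (0, 19), (3, 7), (3, 16), (5, 6), (5, 17), (9, 2), (9, 21), (10, 1), (10, 22), (11, 9), (11, 14), (13, 10), (13, 13), (16, 2), (16, 21), (17, 8), (17, 15), (19, 6), (19, 17), (20, 11), (20, 12), (21, 2), (21, 21), (22, 6), (22, 17)}; affine count = 26; |E(F_23)| = 27.

Discriminant check: Δ ∝ 4a³ + 27b² = 4·2³ + 27·16² = 4·8 + 27·256 ≡ 21 (mod 23). Nonzero ⇒ E is nonsingular.
For each x ∈ F_23, compute rhs = x³ + 2·x + 16 mod 23, then count y ∈ F_23 with y² ≡ rhs.
  x = 0: rhs = 16, matching y values: 4, 19 (2 points).
  x = 1: rhs = 19, matching y values: none (0 points).
  x = 2: rhs = 5, matching y values: none (0 points).
  x = 3: rhs = 3, matching y values: 7, 16 (2 points).
  x = 4: rhs = 19, matching y values: none (0 points).
  x = 5: rhs = 13, matching y values: 6, 17 (2 points).
  x = 6: rhs = 14, matching y values: none (0 points).
  x = 7: rhs = 5, matching y values: none (0 points).
  x = 8: rhs = 15, matching y values: none (0 points).
  x = 9: rhs = 4, matching y values: 2, 21 (2 points).
  x = 10: rhs = 1, matching y values: 1, 22 (2 points).
  x = 11: rhs = 12, matching y values: 9, 14 (2 points).
  x = 12: rhs = 20, matching y values: none (0 points).
  x = 13: rhs = 8, matching y values: 10, 13 (2 points).
  x = 14: rhs = 5, matching y values: none (0 points).
  x = 15: rhs = 17, matching y values: none (0 points).
  x = 16: rhs = 4, matching y values: 2, 21 (2 points).
  x = 17: rhs = 18, matching y values: 8, 15 (2 points).
  x = 18: rhs = 19, matching y values: none (0 points).
  x = 19: rhs = 13, matching y values: 6, 17 (2 points).
  x = 20: rhs = 6, matching y values: 11, 12 (2 points).
  x = 21: rhs = 4, matching y values: 2, 21 (2 points).
  x = 22: rhs = 13, matching y values: 6, 17 (2 points).
Total affine count: 26.
Full point count |E(F_23)| = 26 + 1 = 27.
Hasse bound: |27 − (23+1)| = |3| = 3 ≤ 2√23 ≈ 9.5917 ✓.


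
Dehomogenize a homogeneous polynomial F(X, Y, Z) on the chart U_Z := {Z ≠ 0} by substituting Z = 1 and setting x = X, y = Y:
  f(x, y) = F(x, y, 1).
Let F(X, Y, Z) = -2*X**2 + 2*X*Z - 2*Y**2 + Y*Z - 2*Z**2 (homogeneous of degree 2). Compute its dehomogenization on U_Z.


f(x, y) = -2*x**2 + 2*x - 2*y**2 + y - 2

On U_Z we set Z = 1. Each monomial c·X^i·Y^j·Z^k in F becomes c·x^i·y^j·1^k = c·x^i·y^j.
Substituting Z = 1: F(X, Y, 1) = -2*x**2 + 2*x - 2*y**2 + y - 2.
Note: deg(f) ≤ deg(F) = 2; strict inequality happens when F is divisible by Z (lost terms).


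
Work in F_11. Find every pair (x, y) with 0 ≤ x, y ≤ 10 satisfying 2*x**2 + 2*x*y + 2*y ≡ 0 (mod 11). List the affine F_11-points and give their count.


Affine F_11-points: {(0, 0), (1, 5), (2, 6), (3, 6), (4, 10), (5, 5), (6, 9), (7, 9), (8, 10), (9, 4)}; count = 10.

For each of the 121 pairs (x, y) ∈ F_11², evaluate f(x, y) mod 11. Record the zeros.
  x = 0: [0↦0, 1↦2, 2↦4, 3↦6, 4↦8, 5↦10, 6↦1, 7↦3, 8↦5, 9↦7, 10↦9]  zeros at y ∈ {0}
  x = 1: [0↦2, 1↦6, 2↦10, 3↦3, 4↦7, 5↦0, 6↦4, 7↦8, 8↦1, 9↦5, 10↦9]  zeros at y ∈ {5}
  x = 2: [0↦8, 1↦3, 2↦9, 3↦4, 4↦10, 5↦5, 6↦0, 7↦6, 8↦1, 9↦7, 10↦2]  zeros at y ∈ {6}
  x = 3: [0↦7, 1↦4, 2↦1, 3↦9, 4↦6, 5↦3, 6↦0, 7↦8, 8↦5, 9↦2, 10↦10]  zeros at y ∈ {6}
  x = 4: [0↦10, 1↦9, 2↦8, 3↦7, 4↦6, 5↦5, 6↦4, 7↦3, 8↦2, 9↦1, 10↦0]  zeros at y ∈ {10}
  x = 5: [0↦6, 1↦7, 2↦8, 3↦9, 4↦10, 5↦0, 6↦1, 7↦2, 8↦3, 9↦4, 10↦5]  zeros at y ∈ {5}
  x = 6: [0↦6, 1↦9, 2↦1, 3↦4, 4↦7, 5↦10, 6↦2, 7↦5, 8↦8, 9↦0, 10↦3]  zeros at y ∈ {9}
  x = 7: [0↦10, 1↦4, 2↦9, 3↦3, 4↦8, 5↦2, 6↦7, 7↦1, 8↦6, 9↦0, 10↦5]  zeros at y ∈ {9}
  x = 8: [0↦7, 1↦3, 2↦10, 3↦6, 4↦2, 5↦9, 6↦5, 7↦1, 8↦8, 9↦4, 10↦0]  zeros at y ∈ {10}
  x = 9: [0↦8, 1↦6, 2↦4, 3↦2, 4↦0, 5↦9, 6↦7, 7↦5, 8↦3, 9↦1, 10↦10]  zeros at y ∈ {4}
  x = 10: [0↦2, 1↦2, 2↦2, 3↦2, 4↦2, 5↦2, 6↦2, 7↦2, 8↦2, 9↦2, 10↦2]  zeros at y ∈ ∅
Collecting zeros: affine points = {(0, 0), (1, 5), (2, 6), (3, 6), (4, 10), (5, 5), (6, 9), (7, 9), (8, 10), (9, 4)}.
Total count |C(F_11)_aff| = 10.


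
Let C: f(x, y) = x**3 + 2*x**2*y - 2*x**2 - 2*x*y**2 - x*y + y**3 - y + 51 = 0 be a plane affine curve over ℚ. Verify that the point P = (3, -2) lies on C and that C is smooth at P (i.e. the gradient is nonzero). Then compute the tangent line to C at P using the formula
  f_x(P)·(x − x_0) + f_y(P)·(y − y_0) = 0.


Tangent line at P: -15*x + 50*y + 145 = 0.

Step 1: f(3, -2) = 0, so P lies on C.
Step 2: partial derivatives
  f_x(x, y) = 3*x**2 + 4*x*y - 4*x - 2*y**2 - y, f_y(x, y) = 2*x**2 - 4*x*y - x + 3*y**2 - 1.
  f_x(P) = -15, f_y(P) = 50 (gradient nonzero, so P is smooth).
Step 3: tangent line at P: -15·(x − 3) + 50·(y − -2) = 0.
Expanding: -15*x + 50*y + 145 = 0.


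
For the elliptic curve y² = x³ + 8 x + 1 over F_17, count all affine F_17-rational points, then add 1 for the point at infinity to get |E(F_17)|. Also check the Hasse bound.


Affine points = {(0, 1), (0, 16), (2, 5), (2, 12), (3, 1), (3, 16), (5, 8), (5, 9), (7, 3), (7, 14), (8, 4), (8, 13), (11, 3), (11, 14), (14, 1), (14, 16), (16, 3), (16, 14)}; affine count = 18; |E(F_17)| = 19.

Discriminant check: Δ ∝ 4a³ + 27b² = 4·8³ + 27·1² = 4·512 + 27·1 ≡ 1 (mod 17). Nonzero ⇒ E is nonsingular.
For each x ∈ F_17, compute rhs = x³ + 8·x + 1 mod 17, then count y ∈ F_17 with y² ≡ rhs.
  x = 0: rhs = 1, matching y values: 1, 16 (2 points).
  x = 1: rhs = 10, matching y values: none (0 points).
  x = 2: rhs = 8, matching y values: 5, 12 (2 points).
  x = 3: rhs = 1, matching y values: 1, 16 (2 points).
  x = 4: rhs = 12, matching y values: none (0 points).
  x = 5: rhs = 13, matching y values: 8, 9 (2 points).
  x = 6: rhs = 10, matching y values: none (0 points).
  x = 7: rhs = 9, matching y values: 3, 14 (2 points).
  x = 8: rhs = 16, matching y values: 4, 13 (2 points).
  x = 9: rhs = 3, matching y values: none (0 points).
  x = 10: rhs = 10, matching y values: none (0 points).
  x = 11: rhs = 9, matching y values: 3, 14 (2 points).
  x = 12: rhs = 6, matching y values: none (0 points).
  x = 13: rhs = 7, matching y values: none (0 points).
  x = 14: rhs = 1, matching y values: 1, 16 (2 points).
  x = 15: rhs = 11, matching y values: none (0 points).
  x = 16: rhs = 9, matching y values: 3, 14 (2 points).
Total affine count: 18.
Full point count |E(F_17)| = 18 + 1 = 19.
Hasse bound: |19 − (17+1)| = |1| = 1 ≤ 2√17 ≈ 8.2462 ✓.


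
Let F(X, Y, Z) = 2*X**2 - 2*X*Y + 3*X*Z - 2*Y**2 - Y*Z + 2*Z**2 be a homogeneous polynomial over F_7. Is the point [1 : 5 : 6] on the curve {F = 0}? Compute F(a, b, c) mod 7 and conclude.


F(1,5,6) ≡ 2 (mod 7); P is NOT on the curve.

Evaluate F(1, 5, 6) term-by-term (mod 7).
  2*X**2 ↦ 2·1·1·1 = 2
  -2*X*Y ↦ -2·1·5·1 = -10
  3*X*Z ↦ 3·1·1·6 = 18
  -2*Y**2 ↦ -2·1·25·1 = -50
  -Y*Z ↦ -1·1·5·6 = -30
  2*Z**2 ↦ 2·1·1·36 = 72
Sum: F(1, 5, 6) = (2) + (-10) + (18) + (-50) + (-30) + (72) = 2.
Reducing mod 7: 2 ≡ 2 (mod 7).
Since F(a, b, c) ≡ 2 ≠ 0 (mod 7), P does NOT lie on the curve.


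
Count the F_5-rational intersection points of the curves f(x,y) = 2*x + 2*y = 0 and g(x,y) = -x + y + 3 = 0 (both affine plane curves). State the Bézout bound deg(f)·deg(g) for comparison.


Common zeros: {(4, 1)}; count = 1; Bézout bound = 1.

deg(f) = 1, deg(g) = 1, so Bézout bound = 1.
Scan x ∈ F_5. For each x, list the y ∈ F_5 with f(x, y) ≡ 0 and those with g(x, y) ≡ 0 (mod 5); the common zeros in that column are the intersection.
  x = 0: f ≡ 0 at y ∈ {0}; g ≡ 0 at y ∈ {2}; common: ∅.
  x = 1: f ≡ 0 at y ∈ {4}; g ≡ 0 at y ∈ {3}; common: ∅.
  x = 2: f ≡ 0 at y ∈ {3}; g ≡ 0 at y ∈ {4}; common: ∅.
  x = 3: f ≡ 0 at y ∈ {2}; g ≡ 0 at y ∈ {0}; common: ∅.
  x = 4: f ≡ 0 at y ∈ {1}; g ≡ 0 at y ∈ {1}; common: {1}.
Collecting: common zeros = {(4, 1)}, so the count is 1.
Comparison with the Bézout bound: 1 ≤ 1 = deg(f)·deg(g), as expected for curves with no common component (the bound is attained).


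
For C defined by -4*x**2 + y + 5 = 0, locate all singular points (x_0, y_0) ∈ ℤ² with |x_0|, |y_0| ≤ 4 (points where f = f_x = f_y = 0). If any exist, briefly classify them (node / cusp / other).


No singular points in the scanned grid; C is smooth there.

Compute partial derivatives:
  f_x = -8*x.
  f_y = 1.
f_y = 1 is a nonzero constant, so f_y never vanishes: no point (x, y) can satisfy f = f_x = f_y = 0. In particular no (x, y) ∈ {−4, ..., 4}² is singular; the curve is smooth.


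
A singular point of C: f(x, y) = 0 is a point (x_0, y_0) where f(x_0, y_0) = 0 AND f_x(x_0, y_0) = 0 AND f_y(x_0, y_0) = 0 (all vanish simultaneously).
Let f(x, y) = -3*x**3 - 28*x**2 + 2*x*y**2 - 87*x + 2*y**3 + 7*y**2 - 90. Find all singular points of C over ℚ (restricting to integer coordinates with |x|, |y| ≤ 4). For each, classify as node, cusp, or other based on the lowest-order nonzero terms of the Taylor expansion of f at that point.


Singular points: {(-3, 0)}; classification: node.

Compute partial derivatives:
  f_x = -9*x**2 - 56*x + 2*y**2 - 87.
  f_y = 4*x*y + 6*y**2 + 14*y.
Scan x_0 ∈ {−4, ..., 4}. For each x_0, f_y(x_0, y) is a polynomial in y; find its integer roots y ∈ {−4, ..., 4}, then test f_x and f at those candidates.
  x = -4: f_y(-4, y) = 6*y**2 - 2*y; vanishes at y ∈ {0}. (-4, 0): f_x = -7 ≠ 0.
  x = -3: f_y(-3, y) = 6*y**2 + 2*y; vanishes at y ∈ {0}. (-3, 0): f_x = 0, f = 0 — SINGULAR.
  x = -2: f_y(-2, y) = 6*y**2 + 6*y; vanishes at y ∈ {-1, 0}. (-2, -1): f_x = -9 ≠ 0; (-2, 0): f_x = -11 ≠ 0.
  x = -1: f_y(-1, y) = 6*y**2 + 10*y; vanishes at y ∈ {0}. (-1, 0): f_x = -40 ≠ 0.
  x = 0: f_y(0, y) = 6*y**2 + 14*y; vanishes at y ∈ {0}. (0, 0): f_x = -87 ≠ 0.
  x = 1: f_y(1, y) = 6*y**2 + 18*y; vanishes at y ∈ {-3, 0}. (1, -3): f_x = -134 ≠ 0; (1, 0): f_x = -152 ≠ 0.
  x = 2: f_y(2, y) = 6*y**2 + 22*y; vanishes at y ∈ {0}. (2, 0): f_x = -235 ≠ 0.
  x = 3: f_y(3, y) = 6*y**2 + 26*y; vanishes at y ∈ {0}. (3, 0): f_x = -336 ≠ 0.
  x = 4: f_y(4, y) = 6*y**2 + 30*y; vanishes at y ∈ {0}. (4, 0): f_x = -455 ≠ 0.
Only singular point on the grid: (-3, 0).
Classify: substitute x = -3 + u, y = 0 + v and expand: f = -3*u**3 - u**2 + 2*u*v**2 + 2*v**3 + v**2.
No constant or linear terms (consistent with a singular point). Quadratic part: -u**2 + v**2. Cubic part: -3*u**3 + 2*u*v**2 + 2*v**3.
The quadratic part v**2 - u**2 = (v − u)(v + u) splits into two distinct linear factors, so there are two distinct tangent lines y − 0 = ±(x − -3) — this is a node (ordinary double point).
Classification: node.


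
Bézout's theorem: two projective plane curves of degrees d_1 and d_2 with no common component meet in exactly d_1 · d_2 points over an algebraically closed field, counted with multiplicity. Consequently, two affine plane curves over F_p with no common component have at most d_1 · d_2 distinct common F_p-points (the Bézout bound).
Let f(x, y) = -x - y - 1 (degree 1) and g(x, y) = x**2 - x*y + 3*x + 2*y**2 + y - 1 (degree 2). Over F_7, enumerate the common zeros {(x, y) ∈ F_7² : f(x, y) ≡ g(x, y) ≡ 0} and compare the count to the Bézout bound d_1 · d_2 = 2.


Common zeros: {(0, 6)}; count = 1; Bézout bound = 2.

deg(f) = 1, deg(g) = 2, so Bézout bound = 2.
Scan x ∈ F_7. For each x, list the y ∈ F_7 with f(x, y) ≡ 0 and those with g(x, y) ≡ 0 (mod 7); the common zeros in that column are the intersection.
  x = 0: f ≡ 0 at y ∈ {6}; g ≡ 0 at y ∈ {4, 6}; common: {6}.
  x = 1: f ≡ 0 at y ∈ {5}; g ≡ 0 at y ∈ {3, 4}; common: ∅.
  x = 2: f ≡ 0 at y ∈ {4}; g ≡ 0 at y ∈ ∅; common: ∅.
  x = 3: f ≡ 0 at y ∈ {3}; g ≡ 0 at y ∈ {2, 6}; common: ∅.
  x = 4: f ≡ 0 at y ∈ {2}; g ≡ 0 at y ∈ ∅; common: ∅.
  x = 5: f ≡ 0 at y ∈ {1}; g ≡ 0 at y ∈ ∅; common: ∅.
  x = 6: f ≡ 0 at y ∈ {0}; g ≡ 0 at y ∈ {3}; common: ∅.
Collecting: common zeros = {(0, 6)}, so the count is 1.
Comparison with the Bézout bound: 1 ≤ 2 = deg(f)·deg(g), as expected for curves with no common component (the affine F_7-count falls short of the bound because intersections may lie at infinity, over extension fields, or carry multiplicity).


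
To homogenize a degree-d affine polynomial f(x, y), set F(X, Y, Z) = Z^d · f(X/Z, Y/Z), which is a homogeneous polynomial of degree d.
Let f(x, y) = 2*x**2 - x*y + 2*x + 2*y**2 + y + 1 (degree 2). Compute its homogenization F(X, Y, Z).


F(X, Y, Z) = 2*X**2 - X*Y + 2*X*Z + 2*Y**2 + Y*Z + Z**2

deg(f) = 2.
Substitute x = X/Z, y = Y/Z into f, then multiply by Z^2.
  monomial 2·x^2·y^0 ↦ 2·X^2·Y^0·Z^0.
  monomial -1·x^1·y^1 ↦ -1·X^1·Y^1·Z^0.
  monomial 2·x^1·y^0 ↦ 2·X^1·Y^0·Z^1.
  monomial 2·x^0·y^2 ↦ 2·X^0·Y^2·Z^0.
  monomial 1·x^0·y^1 ↦ 1·X^0·Y^1·Z^1.
  monomial 1·x^0·y^0 ↦ 1·X^0·Y^0·Z^2.
Collecting: F(X, Y, Z) = 2*X**2 - X*Y + 2*X*Z + 2*Y**2 + Y*Z + Z**2.


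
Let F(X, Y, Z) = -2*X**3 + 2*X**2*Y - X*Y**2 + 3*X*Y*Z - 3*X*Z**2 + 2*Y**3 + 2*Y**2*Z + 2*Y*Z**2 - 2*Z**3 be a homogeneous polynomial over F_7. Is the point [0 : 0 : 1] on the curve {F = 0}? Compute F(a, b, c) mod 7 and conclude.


F(0,0,1) ≡ 5 (mod 7); P is NOT on the curve.

Evaluate F(0, 0, 1) term-by-term (mod 7).
  -2*X**3 ↦ -2·0·1·1 = 0
  2*X**2*Y ↦ 2·0·0·1 = 0
  -X*Y**2 ↦ -1·0·0·1 = 0
  3*X*Y*Z ↦ 3·0·0·1 = 0
  -3*X*Z**2 ↦ -3·0·1·1 = 0
  2*Y**3 ↦ 2·1·0·1 = 0
  2*Y**2*Z ↦ 2·1·0·1 = 0
  2*Y*Z**2 ↦ 2·1·0·1 = 0
  -2*Z**3 ↦ -2·1·1·1 = -2
Sum: F(0, 0, 1) = (0) + (0) + (0) + (0) + (0) + (0) + (0) + (0) + (-2) = -2.
Reducing mod 7: -2 ≡ 5 (mod 7).
Since F(a, b, c) ≡ 5 ≠ 0 (mod 7), P does NOT lie on the curve.


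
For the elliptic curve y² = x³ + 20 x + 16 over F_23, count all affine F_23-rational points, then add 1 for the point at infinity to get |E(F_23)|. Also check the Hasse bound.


Affine points = {(0, 4), (0, 19), (2, 8), (2, 15), (7, 4), (7, 19), (11, 7), (11, 16), (12, 11), (12, 12), (13, 9), (13, 14), (14, 2), (14, 21), (16, 4), (16, 19), (17, 5), (17, 18), (22, 8), (22, 15)}; affine count = 20; |E(F_23)| = 21.

Discriminant check: Δ ∝ 4a³ + 27b² = 4·20³ + 27·16² = 4·8000 + 27·256 ≡ 19 (mod 23). Nonzero ⇒ E is nonsingular.
For each x ∈ F_23, compute rhs = x³ + 20·x + 16 mod 23, then count y ∈ F_23 with y² ≡ rhs.
  x = 0: rhs = 16, matching y values: 4, 19 (2 points).
  x = 1: rhs = 14, matching y values: none (0 points).
  x = 2: rhs = 18, matching y values: 8, 15 (2 points).
  x = 3: rhs = 11, matching y values: none (0 points).
  x = 4: rhs = 22, matching y values: none (0 points).
  x = 5: rhs = 11, matching y values: none (0 points).
  x = 6: rhs = 7, matching y values: none (0 points).
  x = 7: rhs = 16, matching y values: 4, 19 (2 points).
  x = 8: rhs = 21, matching y values: none (0 points).
  x = 9: rhs = 5, matching y values: none (0 points).
  x = 10: rhs = 20, matching y values: none (0 points).
  x = 11: rhs = 3, matching y values: 7, 16 (2 points).
  x = 12: rhs = 6, matching y values: 11, 12 (2 points).
  x = 13: rhs = 12, matching y values: 9, 14 (2 points).
  x = 14: rhs = 4, matching y values: 2, 21 (2 points).
  x = 15: rhs = 11, matching y values: none (0 points).
  x = 16: rhs = 16, matching y values: 4, 19 (2 points).
  x = 17: rhs = 2, matching y values: 5, 18 (2 points).
  x = 18: rhs = 21, matching y values: none (0 points).
  x = 19: rhs = 10, matching y values: none (0 points).
  x = 20: rhs = 21, matching y values: none (0 points).
  x = 21: rhs = 14, matching y values: none (0 points).
  x = 22: rhs = 18, matching y values: 8, 15 (2 points).
Total affine count: 20.
Full point count |E(F_23)| = 20 + 1 = 21.
Hasse bound: |21 − (23+1)| = |-3| = 3 ≤ 2√23 ≈ 9.5917 ✓.


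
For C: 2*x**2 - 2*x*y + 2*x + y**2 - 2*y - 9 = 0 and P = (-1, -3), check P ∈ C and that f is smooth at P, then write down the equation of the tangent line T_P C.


Tangent line at P: 4*x - 6*y - 14 = 0.

Step 1: f(-1, -3) = 0, so P lies on C.
Step 2: partial derivatives
  f_x(x, y) = 4*x - 2*y + 2, f_y(x, y) = -2*x + 2*y - 2.
  f_x(P) = 4, f_y(P) = -6 (gradient nonzero, so P is smooth).
Step 3: tangent line at P: 4·(x − -1) + -6·(y − -3) = 0.
Expanding: 4*x - 6*y - 14 = 0.


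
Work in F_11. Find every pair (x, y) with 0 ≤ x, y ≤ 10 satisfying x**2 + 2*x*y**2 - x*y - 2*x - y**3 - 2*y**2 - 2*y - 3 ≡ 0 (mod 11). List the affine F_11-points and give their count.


Affine F_11-points: {(1, 10), (2, 2), (3, 0), (4, 5), (5, 2), (5, 8), (5, 9), (6, 1), (8, 4), (8, 5), (9, 8), (9, 9), (9, 10), (10, 0), (10, 3), (10, 4)}; count = 16.

For each of the 121 pairs (x, y) ∈ F_11², evaluate f(x, y) mod 11. Record the zeros.
  x = 0: [0↦8, 1↦3, 2↦10, 3↦1, 4↦3, 5↦10, 6↦5, 7↦4, 8↦1, 9↦1, 10↦9]  zeros at y ∈ ∅
  x = 1: [0↦7, 1↦3, 2↦4, 3↦4, 4↦8, 5↦10, 6↦4, 7↦6, 8↦10, 9↦10, 10↦0]  zeros at y ∈ {10}
  x = 2: [0↦8, 1↦5, 2↦0, 3↦9, 4↦4, 5↦1, 6↦5, 7↦10, 8↦10, 9↦10, 10↦4]  zeros at y ∈ {2}
  x = 3: [0↦0, 1↦9, 2↦9, 3↦5, 4↦2, 5↦5, 6↦8, 7↦5, 8↦1, 9↦1, 10↦10]  zeros at y ∈ {0}
  x = 4: [0↦5, 1↦4, 2↦9, 3↦3, 4↦2, 5↦0, 6↦2, 7↦2, 8↦5, 9↦5, 10↦7]  zeros at y ∈ {5}
  x = 5: [0↦1, 1↦1, 2↦0, 3↦3, 4↦4, 5↦8, 6↦9, 7↦1, 8↦0, 9↦0, 10↦6]  zeros at y ∈ {2, 8, 9}
  x = 6: [0↦10, 1↦0, 2↦4, 3↦5, 4↦8, 5↦7, 6↦7, 7↦2, 8↦8, 9↦8, 10↦7]  zeros at y ∈ {1}
  x = 7: [0↦10, 1↦1, 2↦10, 3↦9, 4↦3, 5↦8, 6↦7, 7↦5, 8↦7, 9↦7, 10↦10]  zeros at y ∈ ∅
  x = 8: [0↦1, 1↦4, 2↦7, 3↦4, 4↦0, 5↦0, 6↦9, 7↦10, 8↦8, 9↦8, 10↦4]  zeros at y ∈ {4, 5}
  x = 9: [0↦5, 1↦9, 2↦6, 3↦1, 4↦10, 5↦5, 6↦2, 7↦6, 8↦0, 9↦0, 10↦0]  zeros at y ∈ {8, 9, 10}
  x = 10: [0↦0, 1↦5, 2↦7, 3↦0, 4↦0, 5↦1, 6↦8, 7↦4, 8↦5, 9↦5, 10↦9]  zeros at y ∈ {0, 3, 4}
Collecting zeros: affine points = {(1, 10), (2, 2), (3, 0), (4, 5), (5, 2), (5, 8), (5, 9), (6, 1), (8, 4), (8, 5), (9, 8), (9, 9), (9, 10), (10, 0), (10, 3), (10, 4)}.
Total count |C(F_11)_aff| = 16.


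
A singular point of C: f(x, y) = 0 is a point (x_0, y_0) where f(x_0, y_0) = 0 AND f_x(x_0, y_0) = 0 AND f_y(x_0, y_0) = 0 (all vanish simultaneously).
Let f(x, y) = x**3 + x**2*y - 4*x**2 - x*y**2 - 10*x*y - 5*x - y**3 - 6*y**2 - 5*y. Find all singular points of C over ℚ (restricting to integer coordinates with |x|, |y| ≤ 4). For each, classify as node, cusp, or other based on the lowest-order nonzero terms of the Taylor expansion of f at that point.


Singular points: {(2, -3)}; classification: node.

Compute partial derivatives:
  f_x = 3*x**2 + 2*x*y - 8*x - y**2 - 10*y - 5.
  f_y = x**2 - 2*x*y - 10*x - 3*y**2 - 12*y - 5.
Scan x_0 ∈ {−4, ..., 4}. For each x_0, f_y(x_0, y) is a polynomial in y; find its integer roots y ∈ {−4, ..., 4}, then test f_x and f at those candidates.
  x = -4: f_y(-4, y) = -3*y**2 - 4*y + 51; no integer root y with |y| ≤ 4.
  x = -3: f_y(-3, y) = -3*y**2 - 6*y + 34; no integer root y with |y| ≤ 4.
  x = -2: f_y(-2, y) = -3*y**2 - 8*y + 19; no integer root y with |y| ≤ 4.
  x = -1: f_y(-1, y) = -3*y**2 - 10*y + 6; no integer root y with |y| ≤ 4.
  x = 0: f_y(0, y) = -3*y**2 - 12*y - 5; no integer root y with |y| ≤ 4.
  x = 1: f_y(1, y) = -3*y**2 - 14*y - 14; no integer root y with |y| ≤ 4.
  x = 2: f_y(2, y) = -3*y**2 - 16*y - 21; vanishes at y ∈ {-3}. (2, -3): f_x = 0, f = 0 — SINGULAR.
  x = 3: f_y(3, y) = -3*y**2 - 18*y - 26; no integer root y with |y| ≤ 4.
  x = 4: f_y(4, y) = -3*y**2 - 20*y - 29; no integer root y with |y| ≤ 4.
Only singular point on the grid: (2, -3).
Classify: substitute x = 2 + u, y = -3 + v and expand: f = u**3 + u**2*v - u**2 - u*v**2 - v**3 + v**2.
No constant or linear terms (consistent with a singular point). Quadratic part: -u**2 + v**2. Cubic part: u**3 + u**2*v - u*v**2 - v**3.
The quadratic part v**2 - u**2 = (v − u)(v + u) splits into two distinct linear factors, so there are two distinct tangent lines y − -3 = ±(x − 2) — this is a node (ordinary double point).
Classification: node.


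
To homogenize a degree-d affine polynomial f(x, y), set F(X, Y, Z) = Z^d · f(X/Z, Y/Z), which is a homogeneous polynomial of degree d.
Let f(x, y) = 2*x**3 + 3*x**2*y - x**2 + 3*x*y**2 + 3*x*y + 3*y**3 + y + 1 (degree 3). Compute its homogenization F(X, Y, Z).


F(X, Y, Z) = 2*X**3 + 3*X**2*Y - X**2*Z + 3*X*Y**2 + 3*X*Y*Z + 3*Y**3 + Y*Z**2 + Z**3

deg(f) = 3.
Substitute x = X/Z, y = Y/Z into f, then multiply by Z^3.
  monomial 2·x^3·y^0 ↦ 2·X^3·Y^0·Z^0.
  monomial 3·x^2·y^1 ↦ 3·X^2·Y^1·Z^0.
  monomial -1·x^2·y^0 ↦ -1·X^2·Y^0·Z^1.
  monomial 3·x^1·y^2 ↦ 3·X^1·Y^2·Z^0.
  monomial 3·x^1·y^1 ↦ 3·X^1·Y^1·Z^1.
  monomial 3·x^0·y^3 ↦ 3·X^0·Y^3·Z^0.
  monomial 1·x^0·y^1 ↦ 1·X^0·Y^1·Z^2.
  monomial 1·x^0·y^0 ↦ 1·X^0·Y^0·Z^3.
Collecting: F(X, Y, Z) = 2*X**3 + 3*X**2*Y - X**2*Z + 3*X*Y**2 + 3*X*Y*Z + 3*Y**3 + Y*Z**2 + Z**3.


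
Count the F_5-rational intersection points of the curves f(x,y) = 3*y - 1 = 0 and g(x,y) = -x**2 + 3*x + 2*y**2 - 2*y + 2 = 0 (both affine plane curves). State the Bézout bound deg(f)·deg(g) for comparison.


Common zeros: ∅; count = 0; Bézout bound = 2.

deg(f) = 1, deg(g) = 2, so Bézout bound = 2.
Scan x ∈ F_5. For each x, list the y ∈ F_5 with f(x, y) ≡ 0 and those with g(x, y) ≡ 0 (mod 5); the common zeros in that column are the intersection.
  x = 0: f ≡ 0 at y ∈ {2}; g ≡ 0 at y ∈ ∅; common: ∅.
  x = 1: f ≡ 0 at y ∈ {2}; g ≡ 0 at y ∈ ∅; common: ∅.
  x = 2: f ≡ 0 at y ∈ {2}; g ≡ 0 at y ∈ ∅; common: ∅.
  x = 3: f ≡ 0 at y ∈ {2}; g ≡ 0 at y ∈ ∅; common: ∅.
  x = 4: f ≡ 0 at y ∈ {2}; g ≡ 0 at y ∈ {3}; common: ∅.
Collecting: common zeros = ∅, so the count is 0.
Comparison with the Bézout bound: 0 ≤ 2 = deg(f)·deg(g), as expected for curves with no common component (the affine F_5-count falls short of the bound because intersections may lie at infinity, over extension fields, or carry multiplicity).


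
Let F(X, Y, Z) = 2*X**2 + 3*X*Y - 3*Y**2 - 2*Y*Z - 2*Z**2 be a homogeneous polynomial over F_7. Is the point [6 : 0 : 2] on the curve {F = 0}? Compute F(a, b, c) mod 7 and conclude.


F(6,0,2) ≡ 1 (mod 7); P is NOT on the curve.

Evaluate F(6, 0, 2) term-by-term (mod 7).
  2*X**2 ↦ 2·36·1·1 = 72
  3*X*Y ↦ 3·6·0·1 = 0
  -3*Y**2 ↦ -3·1·0·1 = 0
  -2*Y*Z ↦ -2·1·0·2 = 0
  -2*Z**2 ↦ -2·1·1·4 = -8
Sum: F(6, 0, 2) = (72) + (0) + (0) + (0) + (-8) = 64.
Reducing mod 7: 64 ≡ 1 (mod 7).
Since F(a, b, c) ≡ 1 ≠ 0 (mod 7), P does NOT lie on the curve.


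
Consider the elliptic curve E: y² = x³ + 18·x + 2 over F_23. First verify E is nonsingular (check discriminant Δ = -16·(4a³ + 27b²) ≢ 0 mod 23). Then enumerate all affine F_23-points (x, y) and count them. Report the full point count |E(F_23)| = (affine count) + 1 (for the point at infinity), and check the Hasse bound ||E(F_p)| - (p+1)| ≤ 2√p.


Affine points = {(0, 5), (0, 18), (2, 0), (4, 0), (6, 2), (6, 21), (10, 3), (10, 20), (11, 6), (11, 17), (13, 8), (13, 15), (14, 10), (14, 13), (15, 6), (15, 17), (16, 4), (16, 19), (17, 0), (19, 2), (19, 21), (20, 6), (20, 17), (21, 2), (21, 21), (22, 11), (22, 12)}; affine count = 27; |E(F_23)| = 28.

Discriminant check: Δ ∝ 4a³ + 27b² = 4·18³ + 27·2² = 4·5832 + 27·4 ≡ 22 (mod 23). Nonzero ⇒ E is nonsingular.
For each x ∈ F_23, compute rhs = x³ + 18·x + 2 mod 23, then count y ∈ F_23 with y² ≡ rhs.
  x = 0: rhs = 2, matching y values: 5, 18 (2 points).
  x = 1: rhs = 21, matching y values: none (0 points).
  x = 2: rhs = 0, matching y values: 0 (1 points).
  x = 3: rhs = 14, matching y values: none (0 points).
  x = 4: rhs = 0, matching y values: 0 (1 points).
  x = 5: rhs = 10, matching y values: none (0 points).
  x = 6: rhs = 4, matching y values: 2, 21 (2 points).
  x = 7: rhs = 11, matching y values: none (0 points).
  x = 8: rhs = 14, matching y values: none (0 points).
  x = 9: rhs = 19, matching y values: none (0 points).
  x = 10: rhs = 9, matching y values: 3, 20 (2 points).
  x = 11: rhs = 13, matching y values: 6, 17 (2 points).
  x = 12: rhs = 14, matching y values: none (0 points).
  x = 13: rhs = 18, matching y values: 8, 15 (2 points).
  x = 14: rhs = 8, matching y values: 10, 13 (2 points).
  x = 15: rhs = 13, matching y values: 6, 17 (2 points).
  x = 16: rhs = 16, matching y values: 4, 19 (2 points).
  x = 17: rhs = 0, matching y values: 0 (1 points).
  x = 18: rhs = 17, matching y values: none (0 points).
  x = 19: rhs = 4, matching y values: 2, 21 (2 points).
  x = 20: rhs = 13, matching y values: 6, 17 (2 points).
  x = 21: rhs = 4, matching y values: 2, 21 (2 points).
  x = 22: rhs = 6, matching y values: 11, 12 (2 points).
Total affine count: 27.
Full point count |E(F_23)| = 27 + 1 = 28.
Hasse bound: |28 − (23+1)| = |4| = 4 ≤ 2√23 ≈ 9.5917 ✓.


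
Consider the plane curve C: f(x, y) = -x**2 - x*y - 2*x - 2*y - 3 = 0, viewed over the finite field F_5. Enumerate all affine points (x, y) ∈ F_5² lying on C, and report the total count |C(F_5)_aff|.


Affine F_5-points: {(0, 1), (1, 3), (2, 1), (4, 3)}; count = 4.

For each of the 25 pairs (x, y) ∈ F_5², evaluate f(x, y) mod 5. Record the zeros.
  x = 0: [0↦2, 1↦0, 2↦3, 3↦1, 4↦4]  zeros at y ∈ {1}
  x = 1: [0↦4, 1↦1, 2↦3, 3↦0, 4↦2]  zeros at y ∈ {3}
  x = 2: [0↦4, 1↦0, 2↦1, 3↦2, 4↦3]  zeros at y ∈ {1}
  x = 3: [0↦2, 1↦2, 2↦2, 3↦2, 4↦2]  zeros at y ∈ ∅
  x = 4: [0↦3, 1↦2, 2↦1, 3↦0, 4↦4]  zeros at y ∈ {3}
Collecting zeros: affine points = {(0, 1), (1, 3), (2, 1), (4, 3)}.
Total count |C(F_5)_aff| = 4.


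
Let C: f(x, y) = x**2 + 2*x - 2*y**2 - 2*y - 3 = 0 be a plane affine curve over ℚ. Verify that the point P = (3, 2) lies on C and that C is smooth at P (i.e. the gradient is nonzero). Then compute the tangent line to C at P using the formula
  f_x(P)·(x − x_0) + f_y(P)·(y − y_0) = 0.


Tangent line at P: 8*x - 10*y - 4 = 0.

Step 1: f(3, 2) = 0, so P lies on C.
Step 2: partial derivatives
  f_x(x, y) = 2*x + 2, f_y(x, y) = -4*y - 2.
  f_x(P) = 8, f_y(P) = -10 (gradient nonzero, so P is smooth).
Step 3: tangent line at P: 8·(x − 3) + -10·(y − 2) = 0.
Expanding: 8*x - 10*y - 4 = 0.


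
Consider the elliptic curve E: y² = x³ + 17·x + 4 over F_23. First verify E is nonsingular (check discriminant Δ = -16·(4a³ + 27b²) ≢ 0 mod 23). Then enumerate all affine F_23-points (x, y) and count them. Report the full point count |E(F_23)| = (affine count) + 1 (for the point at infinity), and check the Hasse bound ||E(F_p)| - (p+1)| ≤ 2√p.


Affine points = {(0, 2), (0, 21), (2, 0), (3, 6), (3, 17), (6, 0), (7, 11), (7, 12), (8, 10), (8, 13), (9, 9), (9, 14), (10, 1), (10, 22), (11, 2), (11, 21), (12, 2), (12, 21), (15, 0), (16, 5), (16, 18), (17, 10), (17, 13), (18, 1), (18, 22), (20, 8), (20, 15), (21, 10), (21, 13), (22, 3), (22, 20)}; affine count = 31; |E(F_23)| = 32.

Discriminant check: Δ ∝ 4a³ + 27b² = 4·17³ + 27·4² = 4·4913 + 27·16 ≡ 5 (mod 23). Nonzero ⇒ E is nonsingular.
For each x ∈ F_23, compute rhs = x³ + 17·x + 4 mod 23, then count y ∈ F_23 with y² ≡ rhs.
  x = 0: rhs = 4, matching y values: 2, 21 (2 points).
  x = 1: rhs = 22, matching y values: none (0 points).
  x = 2: rhs = 0, matching y values: 0 (1 points).
  x = 3: rhs = 13, matching y values: 6, 17 (2 points).
  x = 4: rhs = 21, matching y values: none (0 points).
  x = 5: rhs = 7, matching y values: none (0 points).
  x = 6: rhs = 0, matching y values: 0 (1 points).
  x = 7: rhs = 6, matching y values: 11, 12 (2 points).
  x = 8: rhs = 8, matching y values: 10, 13 (2 points).
  x = 9: rhs = 12, matching y values: 9, 14 (2 points).
  x = 10: rhs = 1, matching y values: 1, 22 (2 points).
  x = 11: rhs = 4, matching y values: 2, 21 (2 points).
  x = 12: rhs = 4, matching y values: 2, 21 (2 points).
  x = 13: rhs = 7, matching y values: none (0 points).
  x = 14: rhs = 19, matching y values: none (0 points).
  x = 15: rhs = 0, matching y values: 0 (1 points).
  x = 16: rhs = 2, matching y values: 5, 18 (2 points).
  x = 17: rhs = 8, matching y values: 10, 13 (2 points).
  x = 18: rhs = 1, matching y values: 1, 22 (2 points).
  x = 19: rhs = 10, matching y values: none (0 points).
  x = 20: rhs = 18, matching y values: 8, 15 (2 points).
  x = 21: rhs = 8, matching y values: 10, 13 (2 points).
  x = 22: rhs = 9, matching y values: 3, 20 (2 points).
Total affine count: 31.
Full point count |E(F_23)| = 31 + 1 = 32.
Hasse bound: |32 − (23+1)| = |8| = 8 ≤ 2√23 ≈ 9.5917 ✓.


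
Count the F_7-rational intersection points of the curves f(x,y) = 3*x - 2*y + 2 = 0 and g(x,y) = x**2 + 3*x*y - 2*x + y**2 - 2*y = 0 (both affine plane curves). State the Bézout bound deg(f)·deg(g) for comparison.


Common zeros: {(3, 2), (5, 5)}; count = 2; Bézout bound = 2.

deg(f) = 1, deg(g) = 2, so Bézout bound = 2.
Scan x ∈ F_7. For each x, list the y ∈ F_7 with f(x, y) ≡ 0 and those with g(x, y) ≡ 0 (mod 7); the common zeros in that column are the intersection.
  x = 0: f ≡ 0 at y ∈ {1}; g ≡ 0 at y ∈ {0, 2}; common: ∅.
  x = 1: f ≡ 0 at y ∈ {6}; g ≡ 0 at y ∈ ∅; common: ∅.
  x = 2: f ≡ 0 at y ∈ {4}; g ≡ 0 at y ∈ {0, 3}; common: ∅.
  x = 3: f ≡ 0 at y ∈ {2}; g ≡ 0 at y ∈ {2, 5}; common: {2}.
  x = 4: f ≡ 0 at y ∈ {0}; g ≡ 0 at y ∈ ∅; common: ∅.
  x = 5: f ≡ 0 at y ∈ {5}; g ≡ 0 at y ∈ {3, 5}; common: {5}.
  x = 6: f ≡ 0 at y ∈ {3}; g ≡ 0 at y ∈ ∅; common: ∅.
Collecting: common zeros = {(3, 2), (5, 5)}, so the count is 2.
Comparison with the Bézout bound: 2 ≤ 2 = deg(f)·deg(g), as expected for curves with no common component (the bound is attained).


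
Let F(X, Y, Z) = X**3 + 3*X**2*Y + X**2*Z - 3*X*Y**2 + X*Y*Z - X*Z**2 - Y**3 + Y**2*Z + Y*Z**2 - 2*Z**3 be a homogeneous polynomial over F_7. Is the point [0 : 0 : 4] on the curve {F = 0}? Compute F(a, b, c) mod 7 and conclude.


F(0,0,4) ≡ 5 (mod 7); P is NOT on the curve.

Evaluate F(0, 0, 4) term-by-term (mod 7).
  X**3 ↦ 1·0·1·1 = 0
  3*X**2*Y ↦ 3·0·0·1 = 0
  X**2*Z ↦ 1·0·1·4 = 0
  -3*X*Y**2 ↦ -3·0·0·1 = 0
  X*Y*Z ↦ 1·0·0·4 = 0
  -X*Z**2 ↦ -1·0·1·16 = 0
  -Y**3 ↦ -1·1·0·1 = 0
  Y**2*Z ↦ 1·1·0·4 = 0
  Y*Z**2 ↦ 1·1·0·16 = 0
  -2*Z**3 ↦ -2·1·1·64 = -128
Sum: F(0, 0, 4) = (0) + (0) + (0) + (0) + (0) + (0) + (0) + (0) + (0) + (-128) = -128.
Reducing mod 7: -128 ≡ 5 (mod 7).
Since F(a, b, c) ≡ 5 ≠ 0 (mod 7), P does NOT lie on the curve.
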